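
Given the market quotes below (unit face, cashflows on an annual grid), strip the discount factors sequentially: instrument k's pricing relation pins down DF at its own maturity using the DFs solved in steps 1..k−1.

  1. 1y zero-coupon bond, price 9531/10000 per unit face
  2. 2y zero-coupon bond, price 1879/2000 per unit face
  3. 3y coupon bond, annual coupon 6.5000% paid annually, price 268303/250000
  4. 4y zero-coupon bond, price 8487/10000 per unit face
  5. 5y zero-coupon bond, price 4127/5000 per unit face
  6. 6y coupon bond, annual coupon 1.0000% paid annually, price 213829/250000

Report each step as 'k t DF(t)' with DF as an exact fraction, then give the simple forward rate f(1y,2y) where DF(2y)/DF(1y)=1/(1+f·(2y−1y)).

1 1 9531/10000
2 2 1879/2000
3 3 4461/5000
4 4 8487/10000
5 5 4127/5000
6 6 8027/10000
f(1y,2y) = ((9531/10000)/(1879/2000) − 1)/(1) = 136/9395 ≈ 1.4476%

step 1 [1y] zero: DF = P = 9531/10000 ≈ 0.953100
step 2 [2y] zero: DF = P = 1879/2000 ≈ 0.939500
step 3 [3y] bond c/1=13/200: DF=(268303/250000 − 13/200·(0.953100+0.939500))/(1+13/200) = 4461/5000 ≈ 0.892200
step 4 [4y] zero: DF = P = 8487/10000 ≈ 0.848700
step 5 [5y] zero: DF = P = 4127/5000 ≈ 0.825400
step 6 [6y] bond c/1=1/100: DF=(213829/250000 − 1/100·(0.953100+0.939500+0.892200+0.848700+0.825400))/(1+1/100) = 8027/10000 ≈ 0.802700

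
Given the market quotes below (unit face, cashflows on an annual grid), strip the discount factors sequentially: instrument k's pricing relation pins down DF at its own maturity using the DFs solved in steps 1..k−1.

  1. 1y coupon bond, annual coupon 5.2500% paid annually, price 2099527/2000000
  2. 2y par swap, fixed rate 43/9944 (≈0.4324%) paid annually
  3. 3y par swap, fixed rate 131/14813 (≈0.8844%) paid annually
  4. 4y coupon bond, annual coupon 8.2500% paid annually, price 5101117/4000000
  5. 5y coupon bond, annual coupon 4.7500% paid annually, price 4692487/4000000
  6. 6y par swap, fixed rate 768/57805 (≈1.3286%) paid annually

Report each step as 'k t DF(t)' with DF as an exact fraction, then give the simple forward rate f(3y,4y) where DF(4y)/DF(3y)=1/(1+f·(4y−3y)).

1 1 4987/5000
2 2 4957/5000
3 3 4869/5000
4 4 9523/10000
5 5 589/625
6 6 577/625
f(3y,4y) = ((4869/5000)/(9523/10000) − 1)/(1) = 215/9523 ≈ 2.2577%

step 1 [1y] bond c/1=21/400: DF=(2099527/2000000 − 21/400·(0))/(1+21/400) = 4987/5000 ≈ 0.997400
step 2 [2y] swap r/1=43/9944: DF=(1 − 43/9944·(0.997400))/(1+43/9944) = 4957/5000 ≈ 0.991400
step 3 [3y] swap r/1=131/14813: DF=(1 − 131/14813·(0.997400+0.991400))/(1+131/14813) = 4869/5000 ≈ 0.973800
step 4 [4y] bond c/1=33/400: DF=(5101117/4000000 − 33/400·(0.997400+0.991400+0.973800))/(1+33/400) = 9523/10000 ≈ 0.952300
step 5 [5y] bond c/1=19/400: DF=(4692487/4000000 − 19/400·(0.997400+0.991400+0.973800+0.952300))/(1+19/400) = 589/625 ≈ 0.942400
step 6 [6y] swap r/1=768/57805: DF=(1 − 768/57805·(0.997400+0.991400+0.973800+0.952300+0.942400))/(1+768/57805) = 577/625 ≈ 0.923200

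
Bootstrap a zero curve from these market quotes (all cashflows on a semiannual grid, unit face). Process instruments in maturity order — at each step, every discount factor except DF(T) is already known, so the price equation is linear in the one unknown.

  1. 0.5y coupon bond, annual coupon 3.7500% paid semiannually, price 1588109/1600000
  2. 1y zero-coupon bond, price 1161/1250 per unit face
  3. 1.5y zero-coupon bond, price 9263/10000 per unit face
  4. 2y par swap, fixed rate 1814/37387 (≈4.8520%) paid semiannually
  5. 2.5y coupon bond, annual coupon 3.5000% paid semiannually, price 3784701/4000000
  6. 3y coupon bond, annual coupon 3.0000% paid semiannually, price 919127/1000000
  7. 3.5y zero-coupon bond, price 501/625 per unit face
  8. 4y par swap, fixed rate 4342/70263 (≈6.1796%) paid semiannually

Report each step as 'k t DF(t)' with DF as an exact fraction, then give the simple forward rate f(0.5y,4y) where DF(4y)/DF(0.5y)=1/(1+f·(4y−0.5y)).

step 1 [0.5y] bond c/2=3/160: DF=(1588109/1600000 − 3/160·(0))/(1+3/160) = 9743/10000 ≈ 0.974300
step 2 [1y] zero: DF = P = 1161/1250 ≈ 0.928800
step 3 [1.5y] zero: DF = P = 9263/10000 ≈ 0.926300
step 4 [2y] swap r/2=907/37387: DF=(1 − 907/37387·(0.974300+0.928800+0.926300))/(1+907/37387) = 9093/10000 ≈ 0.909300
step 5 [2.5y] bond c/2=7/400: DF=(3784701/4000000 − 7/400·(0.974300+0.928800+0.926300+0.909300))/(1+7/400) = 541/625 ≈ 0.865600
step 6 [3y] bond c/2=3/200: DF=(919127/1000000 − 3/200·(0.974300+0.928800+0.926300+0.909300+0.865600))/(1+3/200) = 67/80 ≈ 0.837500
step 7 [3.5y] zero: DF = P = 501/625 ≈ 0.801600
step 8 [4y] swap r/2=2171/70263: DF=(1 − 2171/70263·(0.974300+0.928800+0.926300+0.909300+0.865600+0.837500+0.801600))/(1+2171/70263) = 7829/10000 ≈ 0.782900

1 1/2 9743/10000
2 1 1161/1250
3 3/2 9263/10000
4 2 9093/10000
5 5/2 541/625
6 3 67/80
7 7/2 501/625
8 4 7829/10000
f(0.5y,4y) = ((9743/10000)/(7829/10000) − 1)/(7/2) = 3828/54803 ≈ 6.9850%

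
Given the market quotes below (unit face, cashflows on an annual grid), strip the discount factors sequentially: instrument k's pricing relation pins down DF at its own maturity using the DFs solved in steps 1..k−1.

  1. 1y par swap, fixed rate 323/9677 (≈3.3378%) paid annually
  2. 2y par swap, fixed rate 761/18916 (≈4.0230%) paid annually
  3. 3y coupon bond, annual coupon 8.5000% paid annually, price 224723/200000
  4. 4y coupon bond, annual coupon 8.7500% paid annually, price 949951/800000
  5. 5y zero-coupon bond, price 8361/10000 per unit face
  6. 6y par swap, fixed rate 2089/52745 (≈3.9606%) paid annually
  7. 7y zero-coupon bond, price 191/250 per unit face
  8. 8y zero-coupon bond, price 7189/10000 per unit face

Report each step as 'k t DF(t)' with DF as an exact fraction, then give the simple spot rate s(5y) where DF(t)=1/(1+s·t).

step 1 [1y] swap r/1=323/9677: DF=(1 − 323/9677·(0))/(1+323/9677) = 9677/10000 ≈ 0.967700
step 2 [2y] swap r/1=761/18916: DF=(1 − 761/18916·(0.967700))/(1+761/18916) = 9239/10000 ≈ 0.923900
step 3 [3y] bond c/1=17/200: DF=(224723/200000 − 17/200·(0.967700+0.923900))/(1+17/200) = 4437/5000 ≈ 0.887400
step 4 [4y] bond c/1=7/80: DF=(949951/800000 − 7/80·(0.967700+0.923900+0.887400))/(1+7/80) = 8683/10000 ≈ 0.868300
step 5 [5y] zero: DF = P = 8361/10000 ≈ 0.836100
step 6 [6y] swap r/1=2089/52745: DF=(1 − 2089/52745·(0.967700+0.923900+0.887400+0.868300+0.836100))/(1+2089/52745) = 7911/10000 ≈ 0.791100
step 7 [7y] zero: DF = P = 191/250 ≈ 0.764000
step 8 [8y] zero: DF = P = 7189/10000 ≈ 0.718900

1 1 9677/10000
2 2 9239/10000
3 3 4437/5000
4 4 8683/10000
5 5 8361/10000
6 6 7911/10000
7 7 191/250
8 8 7189/10000
s(5y) = (1/(8361/10000) − 1)/(5) = 1639/41805 ≈ 3.9206%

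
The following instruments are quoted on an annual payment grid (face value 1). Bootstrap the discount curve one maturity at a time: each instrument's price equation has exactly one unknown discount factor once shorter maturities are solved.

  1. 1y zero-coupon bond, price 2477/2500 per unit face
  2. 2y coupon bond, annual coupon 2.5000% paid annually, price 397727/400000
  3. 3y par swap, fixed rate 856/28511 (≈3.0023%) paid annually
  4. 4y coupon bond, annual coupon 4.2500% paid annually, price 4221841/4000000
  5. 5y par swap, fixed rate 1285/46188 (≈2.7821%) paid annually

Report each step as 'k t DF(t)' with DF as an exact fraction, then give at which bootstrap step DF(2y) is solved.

step 1 [1y] zero: DF = P = 2477/2500 ≈ 0.990800
step 2 [2y] bond c/1=1/40: DF=(397727/400000 − 1/40·(0.990800))/(1+1/40) = 9459/10000 ≈ 0.945900
step 3 [3y] swap r/1=856/28511: DF=(1 − 856/28511·(0.990800+0.945900))/(1+856/28511) = 1143/1250 ≈ 0.914400
step 4 [4y] bond c/1=17/400: DF=(4221841/4000000 − 17/400·(0.990800+0.945900+0.914400))/(1+17/400) = 4481/5000 ≈ 0.896200
step 5 [5y] swap r/1=1285/46188: DF=(1 − 1285/46188·(0.990800+0.945900+0.914400+0.896200))/(1+1285/46188) = 1743/2000 ≈ 0.871500

1 1 2477/2500
2 2 9459/10000
3 3 1143/1250
4 4 4481/5000
5 5 1743/2000
DF(2y) is solved at step 2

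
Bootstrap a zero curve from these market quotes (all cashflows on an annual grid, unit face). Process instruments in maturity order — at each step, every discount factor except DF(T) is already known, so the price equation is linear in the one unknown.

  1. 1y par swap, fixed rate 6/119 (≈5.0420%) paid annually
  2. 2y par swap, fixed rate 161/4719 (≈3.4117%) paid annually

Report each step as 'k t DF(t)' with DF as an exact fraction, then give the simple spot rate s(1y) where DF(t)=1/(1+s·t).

step 1 [1y] swap r/1=6/119: DF=(1 − 6/119·(0))/(1+6/119) = 119/125 ≈ 0.952000
step 2 [2y] swap r/1=161/4719: DF=(1 − 161/4719·(0.952000))/(1+161/4719) = 2339/2500 ≈ 0.935600

1 1 119/125
2 2 2339/2500
s(1y) = (1/(119/125) − 1)/(1) = 6/119 ≈ 5.0420%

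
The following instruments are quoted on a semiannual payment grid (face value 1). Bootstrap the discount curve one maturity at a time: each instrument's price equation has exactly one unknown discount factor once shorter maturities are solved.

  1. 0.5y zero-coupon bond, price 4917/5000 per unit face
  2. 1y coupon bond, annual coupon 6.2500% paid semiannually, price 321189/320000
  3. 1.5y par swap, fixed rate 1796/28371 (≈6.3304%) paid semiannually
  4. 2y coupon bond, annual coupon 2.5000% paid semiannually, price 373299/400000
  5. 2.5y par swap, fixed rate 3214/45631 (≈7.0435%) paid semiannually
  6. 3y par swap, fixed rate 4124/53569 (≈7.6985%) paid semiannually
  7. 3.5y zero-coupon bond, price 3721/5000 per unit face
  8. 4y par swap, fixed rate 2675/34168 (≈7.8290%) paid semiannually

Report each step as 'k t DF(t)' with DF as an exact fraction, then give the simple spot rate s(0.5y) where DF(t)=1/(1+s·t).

step 1 [0.5y] zero: DF = P = 4917/5000 ≈ 0.983400
step 2 [1y] bond c/2=1/32: DF=(321189/320000 − 1/32·(0.983400))/(1+1/32) = 1887/2000 ≈ 0.943500
step 3 [1.5y] swap r/2=898/28371: DF=(1 − 898/28371·(0.983400+0.943500))/(1+898/28371) = 4551/5000 ≈ 0.910200
step 4 [2y] bond c/2=1/80: DF=(373299/400000 − 1/80·(0.983400+0.943500+0.910200))/(1+1/80) = 8867/10000 ≈ 0.886700
step 5 [2.5y] swap r/2=1607/45631: DF=(1 − 1607/45631·(0.983400+0.943500+0.910200+0.886700))/(1+1607/45631) = 8393/10000 ≈ 0.839300
step 6 [3y] swap r/2=2062/53569: DF=(1 − 2062/53569·(0.983400+0.943500+0.910200+0.886700+0.839300))/(1+2062/53569) = 3969/5000 ≈ 0.793800
step 7 [3.5y] zero: DF = P = 3721/5000 ≈ 0.744200
step 8 [4y] swap r/2=2675/68336: DF=(1 − 2675/68336·(0.983400+0.943500+0.910200+0.886700+0.839300+0.793800+0.744200))/(1+2675/68336) = 293/400 ≈ 0.732500

1 1/2 4917/5000
2 1 1887/2000
3 3/2 4551/5000
4 2 8867/10000
5 5/2 8393/10000
6 3 3969/5000
7 7/2 3721/5000
8 4 293/400
s(0.5y) = (1/(4917/5000) − 1)/(1/2) = 166/4917 ≈ 3.3760%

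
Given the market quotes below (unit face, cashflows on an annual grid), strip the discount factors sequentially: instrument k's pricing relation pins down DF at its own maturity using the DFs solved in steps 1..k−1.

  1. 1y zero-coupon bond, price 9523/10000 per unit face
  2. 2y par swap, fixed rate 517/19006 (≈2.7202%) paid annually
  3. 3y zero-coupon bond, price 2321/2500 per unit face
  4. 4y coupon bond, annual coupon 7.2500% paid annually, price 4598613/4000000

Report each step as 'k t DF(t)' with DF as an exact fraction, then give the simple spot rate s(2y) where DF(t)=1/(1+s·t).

1 1 9523/10000
2 2 9483/10000
3 3 2321/2500
4 4 8807/10000
s(2y) = (1/(9483/10000) − 1)/(2) = 517/18966 ≈ 2.7259%

step 1 [1y] zero: DF = P = 9523/10000 ≈ 0.952300
step 2 [2y] swap r/1=517/19006: DF=(1 − 517/19006·(0.952300))/(1+517/19006) = 9483/10000 ≈ 0.948300
step 3 [3y] zero: DF = P = 2321/2500 ≈ 0.928400
step 4 [4y] bond c/1=29/400: DF=(4598613/4000000 − 29/400·(0.952300+0.948300+0.928400))/(1+29/400) = 8807/10000 ≈ 0.880700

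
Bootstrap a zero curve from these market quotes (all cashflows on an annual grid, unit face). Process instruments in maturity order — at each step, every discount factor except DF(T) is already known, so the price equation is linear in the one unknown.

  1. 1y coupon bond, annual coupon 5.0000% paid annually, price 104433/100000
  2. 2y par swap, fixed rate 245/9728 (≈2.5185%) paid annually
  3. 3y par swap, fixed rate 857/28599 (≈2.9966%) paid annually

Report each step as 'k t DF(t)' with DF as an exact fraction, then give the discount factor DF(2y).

1 1 4973/5000
2 2 951/1000
3 3 9143/10000
DF(2y) = 951/1000 ≈ 0.951000

step 1 [1y] bond c/1=1/20: DF=(104433/100000 − 1/20·(0))/(1+1/20) = 4973/5000 ≈ 0.994600
step 2 [2y] swap r/1=245/9728: DF=(1 − 245/9728·(0.994600))/(1+245/9728) = 951/1000 ≈ 0.951000
step 3 [3y] swap r/1=857/28599: DF=(1 − 857/28599·(0.994600+0.951000))/(1+857/28599) = 9143/10000 ≈ 0.914300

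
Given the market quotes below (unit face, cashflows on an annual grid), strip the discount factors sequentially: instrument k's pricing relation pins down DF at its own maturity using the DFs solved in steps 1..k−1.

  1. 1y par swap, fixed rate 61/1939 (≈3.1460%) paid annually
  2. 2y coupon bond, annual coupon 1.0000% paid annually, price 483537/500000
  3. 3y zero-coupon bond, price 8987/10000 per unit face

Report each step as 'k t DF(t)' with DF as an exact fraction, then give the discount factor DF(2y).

step 1 [1y] swap r/1=61/1939: DF=(1 − 61/1939·(0))/(1+61/1939) = 1939/2000 ≈ 0.969500
step 2 [2y] bond c/1=1/100: DF=(483537/500000 − 1/100·(0.969500))/(1+1/100) = 9479/10000 ≈ 0.947900
step 3 [3y] zero: DF = P = 8987/10000 ≈ 0.898700

1 1 1939/2000
2 2 9479/10000
3 3 8987/10000
DF(2y) = 9479/10000 ≈ 0.947900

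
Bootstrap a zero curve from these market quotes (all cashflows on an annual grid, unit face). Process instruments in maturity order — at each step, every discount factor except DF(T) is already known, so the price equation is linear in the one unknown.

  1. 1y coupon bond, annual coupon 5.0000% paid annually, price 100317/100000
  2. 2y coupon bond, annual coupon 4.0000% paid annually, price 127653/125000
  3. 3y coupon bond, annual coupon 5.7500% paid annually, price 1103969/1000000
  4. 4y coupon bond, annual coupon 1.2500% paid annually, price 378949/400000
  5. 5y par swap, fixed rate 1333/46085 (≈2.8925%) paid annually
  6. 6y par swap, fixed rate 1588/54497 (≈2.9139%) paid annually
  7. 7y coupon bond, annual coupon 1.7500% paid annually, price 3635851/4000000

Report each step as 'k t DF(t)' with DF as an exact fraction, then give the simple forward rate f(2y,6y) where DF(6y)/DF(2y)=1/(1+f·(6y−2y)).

1 1 4777/5000
2 2 2363/2500
3 3 4703/5000
4 4 4503/5000
5 5 8667/10000
6 6 2103/2500
7 7 1999/2500
f(2y,6y) = ((2363/2500)/(2103/2500) − 1)/(4) = 65/2103 ≈ 3.0908%

step 1 [1y] bond c/1=1/20: DF=(100317/100000 − 1/20·(0))/(1+1/20) = 4777/5000 ≈ 0.955400
step 2 [2y] bond c/1=1/25: DF=(127653/125000 − 1/25·(0.955400))/(1+1/25) = 2363/2500 ≈ 0.945200
step 3 [3y] bond c/1=23/400: DF=(1103969/1000000 − 23/400·(0.955400+0.945200))/(1+23/400) = 4703/5000 ≈ 0.940600
step 4 [4y] bond c/1=1/80: DF=(378949/400000 − 1/80·(0.955400+0.945200+0.940600))/(1+1/80) = 4503/5000 ≈ 0.900600
step 5 [5y] swap r/1=1333/46085: DF=(1 − 1333/46085·(0.955400+0.945200+0.940600+0.900600))/(1+1333/46085) = 8667/10000 ≈ 0.866700
step 6 [6y] swap r/1=1588/54497: DF=(1 − 1588/54497·(0.955400+0.945200+0.940600+0.900600+0.866700))/(1+1588/54497) = 2103/2500 ≈ 0.841200
step 7 [7y] bond c/1=7/400: DF=(3635851/4000000 − 7/400·(0.955400+0.945200+0.940600+0.900600+0.866700+0.841200))/(1+7/400) = 1999/2500 ≈ 0.799600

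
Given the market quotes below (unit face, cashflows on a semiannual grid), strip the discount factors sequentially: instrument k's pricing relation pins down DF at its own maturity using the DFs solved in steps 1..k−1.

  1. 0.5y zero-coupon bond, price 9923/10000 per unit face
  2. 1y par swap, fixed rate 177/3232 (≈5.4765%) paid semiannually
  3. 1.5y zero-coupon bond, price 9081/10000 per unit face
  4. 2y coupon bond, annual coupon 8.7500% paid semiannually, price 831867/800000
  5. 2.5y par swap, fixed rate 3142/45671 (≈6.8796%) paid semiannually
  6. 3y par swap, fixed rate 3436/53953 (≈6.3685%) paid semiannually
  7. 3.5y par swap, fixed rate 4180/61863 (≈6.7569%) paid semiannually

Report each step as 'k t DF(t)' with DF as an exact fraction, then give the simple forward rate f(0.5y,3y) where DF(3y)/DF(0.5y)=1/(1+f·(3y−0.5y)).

1 1/2 9923/10000
2 1 9469/10000
3 3/2 9081/10000
4 2 8769/10000
5 5/2 8429/10000
6 3 4141/5000
7 7/2 791/1000
f(0.5y,3y) = ((9923/10000)/(4141/5000) − 1)/(5/2) = 1641/20705 ≈ 7.9256%

step 1 [0.5y] zero: DF = P = 9923/10000 ≈ 0.992300
step 2 [1y] swap r/2=177/6464: DF=(1 − 177/6464·(0.992300))/(1+177/6464) = 9469/10000 ≈ 0.946900
step 3 [1.5y] zero: DF = P = 9081/10000 ≈ 0.908100
step 4 [2y] bond c/2=7/160: DF=(831867/800000 − 7/160·(0.992300+0.946900+0.908100))/(1+7/160) = 8769/10000 ≈ 0.876900
step 5 [2.5y] swap r/2=1571/45671: DF=(1 − 1571/45671·(0.992300+0.946900+0.908100+0.876900))/(1+1571/45671) = 8429/10000 ≈ 0.842900
step 6 [3y] swap r/2=1718/53953: DF=(1 − 1718/53953·(0.992300+0.946900+0.908100+0.876900+0.842900))/(1+1718/53953) = 4141/5000 ≈ 0.828200
step 7 [3.5y] swap r/2=2090/61863: DF=(1 − 2090/61863·(0.992300+0.946900+0.908100+0.876900+0.842900+0.828200))/(1+2090/61863) = 791/1000 ≈ 0.791000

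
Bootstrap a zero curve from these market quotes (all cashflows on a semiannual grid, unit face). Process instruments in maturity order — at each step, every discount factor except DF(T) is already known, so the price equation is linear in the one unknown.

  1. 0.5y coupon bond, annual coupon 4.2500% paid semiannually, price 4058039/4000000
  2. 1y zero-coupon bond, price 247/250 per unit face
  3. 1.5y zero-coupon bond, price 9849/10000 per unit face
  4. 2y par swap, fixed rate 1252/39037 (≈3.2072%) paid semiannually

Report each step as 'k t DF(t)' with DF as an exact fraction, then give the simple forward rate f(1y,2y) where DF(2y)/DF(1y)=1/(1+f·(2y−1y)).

1 1/2 4967/5000
2 1 247/250
3 3/2 9849/10000
4 2 4687/5000
f(1y,2y) = ((247/250)/(4687/5000) − 1)/(1) = 253/4687 ≈ 5.3979%

step 1 [0.5y] bond c/2=17/800: DF=(4058039/4000000 − 17/800·(0))/(1+17/800) = 4967/5000 ≈ 0.993400
step 2 [1y] zero: DF = P = 247/250 ≈ 0.988000
step 3 [1.5y] zero: DF = P = 9849/10000 ≈ 0.984900
step 4 [2y] swap r/2=626/39037: DF=(1 − 626/39037·(0.993400+0.988000+0.984900))/(1+626/39037) = 4687/5000 ≈ 0.937400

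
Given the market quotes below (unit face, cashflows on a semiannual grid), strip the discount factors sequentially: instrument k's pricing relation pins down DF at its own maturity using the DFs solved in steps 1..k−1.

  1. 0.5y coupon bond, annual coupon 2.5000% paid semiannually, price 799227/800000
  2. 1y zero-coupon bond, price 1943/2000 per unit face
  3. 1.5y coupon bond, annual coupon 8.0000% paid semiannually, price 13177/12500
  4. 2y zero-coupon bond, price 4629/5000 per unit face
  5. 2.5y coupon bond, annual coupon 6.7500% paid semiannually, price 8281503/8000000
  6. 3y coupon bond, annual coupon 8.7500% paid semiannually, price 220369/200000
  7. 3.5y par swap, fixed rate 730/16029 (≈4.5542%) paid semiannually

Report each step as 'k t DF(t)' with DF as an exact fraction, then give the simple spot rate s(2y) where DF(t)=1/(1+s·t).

1 1/2 9867/10000
2 1 1943/2000
3 3/2 9383/10000
4 2 4629/5000
5 5/2 4383/5000
6 3 8587/10000
7 7/2 427/500
s(2y) = (1/(4629/5000) − 1)/(2) = 371/9258 ≈ 4.0073%

step 1 [0.5y] bond c/2=1/80: DF=(799227/800000 − 1/80·(0))/(1+1/80) = 9867/10000 ≈ 0.986700
step 2 [1y] zero: DF = P = 1943/2000 ≈ 0.971500
step 3 [1.5y] bond c/2=1/25: DF=(13177/12500 − 1/25·(0.986700+0.971500))/(1+1/25) = 9383/10000 ≈ 0.938300
step 4 [2y] zero: DF = P = 4629/5000 ≈ 0.925800
step 5 [2.5y] bond c/2=27/800: DF=(8281503/8000000 − 27/800·(0.986700+0.971500+0.938300+0.925800))/(1+27/800) = 4383/5000 ≈ 0.876600
step 6 [3y] bond c/2=7/160: DF=(220369/200000 − 7/160·(0.986700+0.971500+0.938300+0.925800+0.876600))/(1+7/160) = 8587/10000 ≈ 0.858700
step 7 [3.5y] swap r/2=365/16029: DF=(1 − 365/16029·(0.986700+0.971500+0.938300+0.925800+0.876600+0.858700))/(1+365/16029) = 427/500 ≈ 0.854000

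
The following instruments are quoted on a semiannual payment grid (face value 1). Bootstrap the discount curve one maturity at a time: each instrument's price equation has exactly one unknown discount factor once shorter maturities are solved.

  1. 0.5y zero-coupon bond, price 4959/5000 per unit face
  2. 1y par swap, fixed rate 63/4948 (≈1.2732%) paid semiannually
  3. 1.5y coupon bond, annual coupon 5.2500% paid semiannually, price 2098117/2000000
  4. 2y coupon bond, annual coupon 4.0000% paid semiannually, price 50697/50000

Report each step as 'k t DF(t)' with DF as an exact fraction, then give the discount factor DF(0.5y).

step 1 [0.5y] zero: DF = P = 4959/5000 ≈ 0.991800
step 2 [1y] swap r/2=63/9896: DF=(1 − 63/9896·(0.991800))/(1+63/9896) = 4937/5000 ≈ 0.987400
step 3 [1.5y] bond c/2=21/800: DF=(2098117/2000000 − 21/800·(0.991800+0.987400))/(1+21/800) = 2429/2500 ≈ 0.971600
step 4 [2y] bond c/2=1/50: DF=(50697/50000 − 1/50·(0.991800+0.987400+0.971600))/(1+1/50) = 4681/5000 ≈ 0.936200

1 1/2 4959/5000
2 1 4937/5000
3 3/2 2429/2500
4 2 4681/5000
DF(0.5y) = 4959/5000 ≈ 0.991800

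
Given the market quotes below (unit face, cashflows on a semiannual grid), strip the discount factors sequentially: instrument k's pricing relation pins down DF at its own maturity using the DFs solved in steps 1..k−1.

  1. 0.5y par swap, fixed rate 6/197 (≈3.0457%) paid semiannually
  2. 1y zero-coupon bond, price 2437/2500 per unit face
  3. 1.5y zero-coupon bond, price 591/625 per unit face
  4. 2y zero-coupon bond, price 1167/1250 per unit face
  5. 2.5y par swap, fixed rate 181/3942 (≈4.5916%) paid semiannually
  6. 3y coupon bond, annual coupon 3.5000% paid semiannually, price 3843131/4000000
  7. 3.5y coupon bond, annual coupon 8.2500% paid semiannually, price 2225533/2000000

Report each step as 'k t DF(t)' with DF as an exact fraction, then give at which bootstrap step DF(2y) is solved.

step 1 [0.5y] swap r/2=3/197: DF=(1 − 3/197·(0))/(1+3/197) = 197/200 ≈ 0.985000
step 2 [1y] zero: DF = P = 2437/2500 ≈ 0.974800
step 3 [1.5y] zero: DF = P = 591/625 ≈ 0.945600
step 4 [2y] zero: DF = P = 1167/1250 ≈ 0.933600
step 5 [2.5y] swap r/2=181/7884: DF=(1 − 181/7884·(0.985000+0.974800+0.945600+0.933600))/(1+181/7884) = 4457/5000 ≈ 0.891400
step 6 [3y] bond c/2=7/400: DF=(3843131/4000000 − 7/400·(0.985000+0.974800+0.945600+0.933600+0.891400))/(1+7/400) = 8629/10000 ≈ 0.862900
step 7 [3.5y] bond c/2=33/800: DF=(2225533/2000000 − 33/800·(0.985000+0.974800+0.945600+0.933600+0.891400+0.862900))/(1+33/800) = 8471/10000 ≈ 0.847100

1 1/2 197/200
2 1 2437/2500
3 3/2 591/625
4 2 1167/1250
5 5/2 4457/5000
6 3 8629/10000
7 7/2 8471/10000
DF(2y) is solved at step 4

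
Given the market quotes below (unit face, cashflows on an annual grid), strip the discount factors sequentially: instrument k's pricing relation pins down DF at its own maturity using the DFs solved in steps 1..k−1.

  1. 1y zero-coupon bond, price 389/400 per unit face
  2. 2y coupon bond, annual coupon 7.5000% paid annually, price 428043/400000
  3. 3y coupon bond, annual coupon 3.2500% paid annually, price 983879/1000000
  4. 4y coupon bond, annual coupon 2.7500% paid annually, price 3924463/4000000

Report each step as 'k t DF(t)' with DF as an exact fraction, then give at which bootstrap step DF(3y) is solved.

step 1 [1y] zero: DF = P = 389/400 ≈ 0.972500
step 2 [2y] bond c/1=3/40: DF=(428043/400000 − 3/40·(0.972500))/(1+3/40) = 2319/2500 ≈ 0.927600
step 3 [3y] bond c/1=13/400: DF=(983879/1000000 − 13/400·(0.972500+0.927600))/(1+13/400) = 8931/10000 ≈ 0.893100
step 4 [4y] bond c/1=11/400: DF=(3924463/4000000 − 11/400·(0.972500+0.927600+0.893100))/(1+11/400) = 8801/10000 ≈ 0.880100

1 1 389/400
2 2 2319/2500
3 3 8931/10000
4 4 8801/10000
DF(3y) is solved at step 3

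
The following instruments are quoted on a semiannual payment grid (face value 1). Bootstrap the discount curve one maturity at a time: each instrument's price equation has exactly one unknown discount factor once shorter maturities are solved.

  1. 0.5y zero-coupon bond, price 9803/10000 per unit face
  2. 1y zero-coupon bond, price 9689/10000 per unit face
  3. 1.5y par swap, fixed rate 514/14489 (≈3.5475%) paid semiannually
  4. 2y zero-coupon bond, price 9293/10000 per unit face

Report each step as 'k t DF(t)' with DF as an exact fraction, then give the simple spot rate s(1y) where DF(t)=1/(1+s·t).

step 1 [0.5y] zero: DF = P = 9803/10000 ≈ 0.980300
step 2 [1y] zero: DF = P = 9689/10000 ≈ 0.968900
step 3 [1.5y] swap r/2=257/14489: DF=(1 − 257/14489·(0.980300+0.968900))/(1+257/14489) = 4743/5000 ≈ 0.948600
step 4 [2y] zero: DF = P = 9293/10000 ≈ 0.929300

1 1/2 9803/10000
2 1 9689/10000
3 3/2 4743/5000
4 2 9293/10000
s(1y) = (1/(9689/10000) − 1)/(1) = 311/9689 ≈ 3.2098%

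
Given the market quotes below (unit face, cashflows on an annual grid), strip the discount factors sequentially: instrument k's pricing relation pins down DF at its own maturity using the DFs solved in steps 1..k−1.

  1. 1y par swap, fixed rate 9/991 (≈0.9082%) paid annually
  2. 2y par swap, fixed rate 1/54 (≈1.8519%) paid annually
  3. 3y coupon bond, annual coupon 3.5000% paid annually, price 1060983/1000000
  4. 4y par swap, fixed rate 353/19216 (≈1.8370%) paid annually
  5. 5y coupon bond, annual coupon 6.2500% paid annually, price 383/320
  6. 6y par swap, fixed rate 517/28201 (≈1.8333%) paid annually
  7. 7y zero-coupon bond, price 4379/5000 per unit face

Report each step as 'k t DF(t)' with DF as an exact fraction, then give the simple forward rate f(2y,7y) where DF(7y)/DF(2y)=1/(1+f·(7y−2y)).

step 1 [1y] swap r/1=9/991: DF=(1 − 9/991·(0))/(1+9/991) = 991/1000 ≈ 0.991000
step 2 [2y] swap r/1=1/54: DF=(1 − 1/54·(0.991000))/(1+1/54) = 4819/5000 ≈ 0.963800
step 3 [3y] bond c/1=7/200: DF=(1060983/1000000 − 7/200·(0.991000+0.963800))/(1+7/200) = 959/1000 ≈ 0.959000
step 4 [4y] swap r/1=353/19216: DF=(1 − 353/19216·(0.991000+0.963800+0.959000))/(1+353/19216) = 4647/5000 ≈ 0.929400
step 5 [5y] bond c/1=1/16: DF=(383/320 − 1/16·(0.991000+0.963800+0.959000+0.929400))/(1+1/16) = 2251/2500 ≈ 0.900400
step 6 [6y] swap r/1=517/28201: DF=(1 − 517/28201·(0.991000+0.963800+0.959000+0.929400+0.900400))/(1+517/28201) = 4483/5000 ≈ 0.896600
step 7 [7y] zero: DF = P = 4379/5000 ≈ 0.875800

1 1 991/1000
2 2 4819/5000
3 3 959/1000
4 4 4647/5000
5 5 2251/2500
6 6 4483/5000
7 7 4379/5000
f(2y,7y) = ((4819/5000)/(4379/5000) − 1)/(5) = 88/4379 ≈ 2.0096%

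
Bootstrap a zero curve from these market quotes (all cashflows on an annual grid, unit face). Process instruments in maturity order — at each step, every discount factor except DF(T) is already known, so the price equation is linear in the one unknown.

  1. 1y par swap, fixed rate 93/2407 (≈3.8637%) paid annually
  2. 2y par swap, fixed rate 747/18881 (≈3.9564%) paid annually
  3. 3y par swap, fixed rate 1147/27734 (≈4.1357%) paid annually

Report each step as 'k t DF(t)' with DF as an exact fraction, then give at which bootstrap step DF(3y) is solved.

1 1 2407/2500
2 2 9253/10000
3 3 8853/10000
DF(3y) is solved at step 3

step 1 [1y] swap r/1=93/2407: DF=(1 − 93/2407·(0))/(1+93/2407) = 2407/2500 ≈ 0.962800
step 2 [2y] swap r/1=747/18881: DF=(1 − 747/18881·(0.962800))/(1+747/18881) = 9253/10000 ≈ 0.925300
step 3 [3y] swap r/1=1147/27734: DF=(1 − 1147/27734·(0.962800+0.925300))/(1+1147/27734) = 8853/10000 ≈ 0.885300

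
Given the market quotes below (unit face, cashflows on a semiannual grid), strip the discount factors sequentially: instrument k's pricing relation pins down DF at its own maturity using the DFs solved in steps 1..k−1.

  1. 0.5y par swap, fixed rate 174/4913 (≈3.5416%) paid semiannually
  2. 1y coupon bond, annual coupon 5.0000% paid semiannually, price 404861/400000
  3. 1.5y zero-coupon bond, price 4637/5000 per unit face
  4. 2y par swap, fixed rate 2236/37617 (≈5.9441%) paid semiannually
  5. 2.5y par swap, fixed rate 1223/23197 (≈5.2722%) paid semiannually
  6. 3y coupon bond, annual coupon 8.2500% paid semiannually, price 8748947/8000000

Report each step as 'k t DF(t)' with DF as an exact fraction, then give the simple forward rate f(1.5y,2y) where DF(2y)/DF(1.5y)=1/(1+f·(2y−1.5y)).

1 1/2 4913/5000
2 1 1927/2000
3 3/2 4637/5000
4 2 4441/5000
5 5/2 8777/10000
6 3 1733/2000
f(1.5y,2y) = ((4637/5000)/(4441/5000) − 1)/(1/2) = 392/4441 ≈ 8.8268%

step 1 [0.5y] swap r/2=87/4913: DF=(1 − 87/4913·(0))/(1+87/4913) = 4913/5000 ≈ 0.982600
step 2 [1y] bond c/2=1/40: DF=(404861/400000 − 1/40·(0.982600))/(1+1/40) = 1927/2000 ≈ 0.963500
step 3 [1.5y] zero: DF = P = 4637/5000 ≈ 0.927400
step 4 [2y] swap r/2=1118/37617: DF=(1 − 1118/37617·(0.982600+0.963500+0.927400))/(1+1118/37617) = 4441/5000 ≈ 0.888200
step 5 [2.5y] swap r/2=1223/46394: DF=(1 − 1223/46394·(0.982600+0.963500+0.927400+0.888200))/(1+1223/46394) = 8777/10000 ≈ 0.877700
step 6 [3y] bond c/2=33/800: DF=(8748947/8000000 − 33/800·(0.982600+0.963500+0.927400+0.888200+0.877700))/(1+33/800) = 1733/2000 ≈ 0.866500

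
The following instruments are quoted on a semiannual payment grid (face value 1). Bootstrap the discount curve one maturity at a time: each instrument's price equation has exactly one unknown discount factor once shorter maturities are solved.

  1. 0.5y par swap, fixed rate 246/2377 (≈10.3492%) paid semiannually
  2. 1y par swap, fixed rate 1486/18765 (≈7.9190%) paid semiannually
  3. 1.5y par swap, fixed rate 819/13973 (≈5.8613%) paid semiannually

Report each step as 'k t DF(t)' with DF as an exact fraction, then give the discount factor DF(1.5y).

step 1 [0.5y] swap r/2=123/2377: DF=(1 − 123/2377·(0))/(1+123/2377) = 2377/2500 ≈ 0.950800
step 2 [1y] swap r/2=743/18765: DF=(1 − 743/18765·(0.950800))/(1+743/18765) = 9257/10000 ≈ 0.925700
step 3 [1.5y] swap r/2=819/27946: DF=(1 − 819/27946·(0.950800+0.925700))/(1+819/27946) = 9181/10000 ≈ 0.918100

1 1/2 2377/2500
2 1 9257/10000
3 3/2 9181/10000
DF(1.5y) = 9181/10000 ≈ 0.918100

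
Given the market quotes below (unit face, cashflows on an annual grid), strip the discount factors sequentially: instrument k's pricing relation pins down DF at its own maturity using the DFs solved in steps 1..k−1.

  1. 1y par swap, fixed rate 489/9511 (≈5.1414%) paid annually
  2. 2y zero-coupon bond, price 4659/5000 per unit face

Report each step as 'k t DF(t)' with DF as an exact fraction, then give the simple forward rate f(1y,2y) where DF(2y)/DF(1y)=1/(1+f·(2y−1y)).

1 1 9511/10000
2 2 4659/5000
f(1y,2y) = ((9511/10000)/(4659/5000) − 1)/(1) = 193/9318 ≈ 2.0713%

step 1 [1y] swap r/1=489/9511: DF=(1 − 489/9511·(0))/(1+489/9511) = 9511/10000 ≈ 0.951100
step 2 [2y] zero: DF = P = 4659/5000 ≈ 0.931800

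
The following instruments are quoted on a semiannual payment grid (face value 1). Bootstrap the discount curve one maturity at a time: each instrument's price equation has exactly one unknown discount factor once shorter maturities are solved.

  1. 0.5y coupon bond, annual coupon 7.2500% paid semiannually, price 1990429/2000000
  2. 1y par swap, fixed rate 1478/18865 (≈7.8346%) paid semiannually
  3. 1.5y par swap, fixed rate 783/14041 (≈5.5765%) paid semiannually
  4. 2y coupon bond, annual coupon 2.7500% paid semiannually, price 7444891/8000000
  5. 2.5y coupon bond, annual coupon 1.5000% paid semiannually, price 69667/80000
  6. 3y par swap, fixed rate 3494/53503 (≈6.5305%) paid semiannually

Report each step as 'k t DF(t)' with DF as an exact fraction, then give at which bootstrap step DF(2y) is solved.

step 1 [0.5y] bond c/2=29/800: DF=(1990429/2000000 − 29/800·(0))/(1+29/800) = 2401/2500 ≈ 0.960400
step 2 [1y] swap r/2=739/18865: DF=(1 − 739/18865·(0.960400))/(1+739/18865) = 9261/10000 ≈ 0.926100
step 3 [1.5y] swap r/2=783/28082: DF=(1 − 783/28082·(0.960400+0.926100))/(1+783/28082) = 9217/10000 ≈ 0.921700
step 4 [2y] bond c/2=11/800: DF=(7444891/8000000 − 11/800·(0.960400+0.926100+0.921700))/(1+11/800) = 8799/10000 ≈ 0.879900
step 5 [2.5y] bond c/2=3/400: DF=(69667/80000 − 3/400·(0.960400+0.926100+0.921700+0.879900))/(1+3/400) = 8369/10000 ≈ 0.836900
step 6 [3y] swap r/2=1747/53503: DF=(1 − 1747/53503·(0.960400+0.926100+0.921700+0.879900+0.836900))/(1+1747/53503) = 8253/10000 ≈ 0.825300

1 1/2 2401/2500
2 1 9261/10000
3 3/2 9217/10000
4 2 8799/10000
5 5/2 8369/10000
6 3 8253/10000
DF(2y) is solved at step 4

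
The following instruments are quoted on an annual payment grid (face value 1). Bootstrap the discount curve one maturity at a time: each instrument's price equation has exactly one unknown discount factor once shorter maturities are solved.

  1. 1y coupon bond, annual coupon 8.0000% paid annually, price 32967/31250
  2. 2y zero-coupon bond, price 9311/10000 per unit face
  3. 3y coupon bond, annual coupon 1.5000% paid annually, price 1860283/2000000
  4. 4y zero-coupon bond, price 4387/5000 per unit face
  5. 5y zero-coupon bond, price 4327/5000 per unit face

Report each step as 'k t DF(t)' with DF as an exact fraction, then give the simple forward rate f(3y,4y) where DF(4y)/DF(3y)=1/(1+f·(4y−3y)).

1 1 1221/1250
2 2 9311/10000
3 3 4441/5000
4 4 4387/5000
5 5 4327/5000
f(3y,4y) = ((4441/5000)/(4387/5000) − 1)/(1) = 54/4387 ≈ 1.2309%

step 1 [1y] bond c/1=2/25: DF=(32967/31250 − 2/25·(0))/(1+2/25) = 1221/1250 ≈ 0.976800
step 2 [2y] zero: DF = P = 9311/10000 ≈ 0.931100
step 3 [3y] bond c/1=3/200: DF=(1860283/2000000 − 3/200·(0.976800+0.931100))/(1+3/200) = 4441/5000 ≈ 0.888200
step 4 [4y] zero: DF = P = 4387/5000 ≈ 0.877400
step 5 [5y] zero: DF = P = 4327/5000 ≈ 0.865400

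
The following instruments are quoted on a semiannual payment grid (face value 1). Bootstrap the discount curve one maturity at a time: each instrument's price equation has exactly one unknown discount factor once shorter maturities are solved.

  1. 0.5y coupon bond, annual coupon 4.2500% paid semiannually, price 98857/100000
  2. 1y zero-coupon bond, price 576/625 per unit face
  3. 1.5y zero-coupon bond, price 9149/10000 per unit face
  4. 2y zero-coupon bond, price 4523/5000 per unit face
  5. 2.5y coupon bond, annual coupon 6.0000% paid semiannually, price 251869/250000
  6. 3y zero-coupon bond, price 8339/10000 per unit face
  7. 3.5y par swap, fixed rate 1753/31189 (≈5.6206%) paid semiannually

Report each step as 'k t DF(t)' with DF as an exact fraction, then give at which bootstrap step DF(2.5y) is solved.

1 1/2 121/125
2 1 576/625
3 3/2 9149/10000
4 2 4523/5000
5 5/2 8701/10000
6 3 8339/10000
7 7/2 8247/10000
DF(2.5y) is solved at step 5

step 1 [0.5y] bond c/2=17/800: DF=(98857/100000 − 17/800·(0))/(1+17/800) = 121/125 ≈ 0.968000
step 2 [1y] zero: DF = P = 576/625 ≈ 0.921600
step 3 [1.5y] zero: DF = P = 9149/10000 ≈ 0.914900
step 4 [2y] zero: DF = P = 4523/5000 ≈ 0.904600
step 5 [2.5y] bond c/2=3/100: DF=(251869/250000 − 3/100·(0.968000+0.921600+0.914900+0.904600))/(1+3/100) = 8701/10000 ≈ 0.870100
step 6 [3y] zero: DF = P = 8339/10000 ≈ 0.833900
step 7 [3.5y] swap r/2=1753/62378: DF=(1 − 1753/62378·(0.968000+0.921600+0.914900+0.904600+0.870100+0.833900))/(1+1753/62378) = 8247/10000 ≈ 0.824700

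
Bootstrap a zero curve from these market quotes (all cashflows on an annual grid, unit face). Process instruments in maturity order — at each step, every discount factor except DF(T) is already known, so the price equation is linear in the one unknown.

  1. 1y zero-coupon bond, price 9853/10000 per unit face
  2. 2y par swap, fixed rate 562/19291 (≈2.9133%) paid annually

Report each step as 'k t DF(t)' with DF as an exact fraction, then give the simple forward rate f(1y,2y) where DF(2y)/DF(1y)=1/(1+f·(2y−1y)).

step 1 [1y] zero: DF = P = 9853/10000 ≈ 0.985300
step 2 [2y] swap r/1=562/19291: DF=(1 − 562/19291·(0.985300))/(1+562/19291) = 4719/5000 ≈ 0.943800

1 1 9853/10000
2 2 4719/5000
f(1y,2y) = ((9853/10000)/(4719/5000) − 1)/(1) = 415/9438 ≈ 4.3971%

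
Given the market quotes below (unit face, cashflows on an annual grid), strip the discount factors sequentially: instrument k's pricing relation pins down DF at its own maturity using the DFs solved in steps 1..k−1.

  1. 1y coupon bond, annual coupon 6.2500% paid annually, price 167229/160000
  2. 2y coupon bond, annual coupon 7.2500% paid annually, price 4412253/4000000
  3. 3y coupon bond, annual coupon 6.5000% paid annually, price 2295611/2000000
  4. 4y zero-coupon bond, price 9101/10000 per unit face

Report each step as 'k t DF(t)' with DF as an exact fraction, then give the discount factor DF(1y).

1 1 9837/10000
2 2 481/500
3 3 959/1000
4 4 9101/10000
DF(1y) = 9837/10000 ≈ 0.983700

step 1 [1y] bond c/1=1/16: DF=(167229/160000 − 1/16·(0))/(1+1/16) = 9837/10000 ≈ 0.983700
step 2 [2y] bond c/1=29/400: DF=(4412253/4000000 − 29/400·(0.983700))/(1+29/400) = 481/500 ≈ 0.962000
step 3 [3y] bond c/1=13/200: DF=(2295611/2000000 − 13/200·(0.983700+0.962000))/(1+13/200) = 959/1000 ≈ 0.959000
step 4 [4y] zero: DF = P = 9101/10000 ≈ 0.910100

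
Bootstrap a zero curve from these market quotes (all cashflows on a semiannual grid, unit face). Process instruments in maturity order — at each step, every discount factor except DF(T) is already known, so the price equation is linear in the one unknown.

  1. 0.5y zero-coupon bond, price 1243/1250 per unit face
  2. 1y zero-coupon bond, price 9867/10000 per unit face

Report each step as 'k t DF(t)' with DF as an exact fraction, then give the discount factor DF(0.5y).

step 1 [0.5y] zero: DF = P = 1243/1250 ≈ 0.994400
step 2 [1y] zero: DF = P = 9867/10000 ≈ 0.986700

1 1/2 1243/1250
2 1 9867/10000
DF(0.5y) = 1243/1250 ≈ 0.994400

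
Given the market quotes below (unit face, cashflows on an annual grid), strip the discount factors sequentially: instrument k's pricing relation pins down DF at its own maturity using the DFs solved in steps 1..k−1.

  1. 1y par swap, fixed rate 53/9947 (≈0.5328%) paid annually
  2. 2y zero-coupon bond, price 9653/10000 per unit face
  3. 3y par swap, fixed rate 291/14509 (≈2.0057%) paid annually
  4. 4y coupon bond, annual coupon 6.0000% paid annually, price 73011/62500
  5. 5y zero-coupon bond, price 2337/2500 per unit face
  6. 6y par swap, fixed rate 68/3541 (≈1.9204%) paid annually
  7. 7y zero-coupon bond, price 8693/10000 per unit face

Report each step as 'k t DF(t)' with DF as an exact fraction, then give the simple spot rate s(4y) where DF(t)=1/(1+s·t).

1 1 9947/10000
2 2 9653/10000
3 3 4709/5000
4 4 4689/5000
5 5 2337/2500
6 6 557/625
7 7 8693/10000
s(4y) = (1/(4689/5000) − 1)/(4) = 311/18756 ≈ 1.6581%

step 1 [1y] swap r/1=53/9947: DF=(1 − 53/9947·(0))/(1+53/9947) = 9947/10000 ≈ 0.994700
step 2 [2y] zero: DF = P = 9653/10000 ≈ 0.965300
step 3 [3y] swap r/1=291/14509: DF=(1 − 291/14509·(0.994700+0.965300))/(1+291/14509) = 4709/5000 ≈ 0.941800
step 4 [4y] bond c/1=3/50: DF=(73011/62500 − 3/50·(0.994700+0.965300+0.941800))/(1+3/50) = 4689/5000 ≈ 0.937800
step 5 [5y] zero: DF = P = 2337/2500 ≈ 0.934800
step 6 [6y] swap r/1=68/3541: DF=(1 − 68/3541·(0.994700+0.965300+0.941800+0.937800+0.934800))/(1+68/3541) = 557/625 ≈ 0.891200
step 7 [7y] zero: DF = P = 8693/10000 ≈ 0.869300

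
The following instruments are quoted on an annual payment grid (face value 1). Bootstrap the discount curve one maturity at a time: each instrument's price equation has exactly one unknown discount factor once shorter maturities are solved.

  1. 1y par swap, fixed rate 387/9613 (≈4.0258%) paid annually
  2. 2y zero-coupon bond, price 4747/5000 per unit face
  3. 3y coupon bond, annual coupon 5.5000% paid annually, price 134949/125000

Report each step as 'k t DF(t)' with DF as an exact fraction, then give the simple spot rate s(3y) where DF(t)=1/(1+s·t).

1 1 9613/10000
2 2 4747/5000
3 3 9237/10000
s(3y) = (1/(9237/10000) − 1)/(3) = 763/27711 ≈ 2.7534%

step 1 [1y] swap r/1=387/9613: DF=(1 − 387/9613·(0))/(1+387/9613) = 9613/10000 ≈ 0.961300
step 2 [2y] zero: DF = P = 4747/5000 ≈ 0.949400
step 3 [3y] bond c/1=11/200: DF=(134949/125000 − 11/200·(0.961300+0.949400))/(1+11/200) = 9237/10000 ≈ 0.923700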